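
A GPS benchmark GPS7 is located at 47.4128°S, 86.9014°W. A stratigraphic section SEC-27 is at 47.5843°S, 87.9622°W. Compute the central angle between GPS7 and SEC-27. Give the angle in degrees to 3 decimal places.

Δφ = -0.1715°,  Δλ = -1.0608°
a = sin²(Δφ/2) + cos φ₁ cos φ₂ sin²(Δλ/2) = 0.000041
c = 2·arcsin(√a) = 0.012862 rad = 0.7369°

0.737°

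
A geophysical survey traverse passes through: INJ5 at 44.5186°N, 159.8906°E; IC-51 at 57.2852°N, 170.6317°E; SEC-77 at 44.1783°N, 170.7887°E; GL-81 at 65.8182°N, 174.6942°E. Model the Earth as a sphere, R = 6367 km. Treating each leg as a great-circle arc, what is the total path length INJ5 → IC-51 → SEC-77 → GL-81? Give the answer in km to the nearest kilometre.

5475 km

INJ5→IC-51: c = 0.251555 rad, d = 1601.65 km
IC-51→SEC-77: c = 0.228765 rad, d = 1456.55 km
SEC-77→GL-81: c = 0.379533 rad, d = 2416.49 km
Total = 1601.65 + 1456.55 + 2416.49 = 5474.68 km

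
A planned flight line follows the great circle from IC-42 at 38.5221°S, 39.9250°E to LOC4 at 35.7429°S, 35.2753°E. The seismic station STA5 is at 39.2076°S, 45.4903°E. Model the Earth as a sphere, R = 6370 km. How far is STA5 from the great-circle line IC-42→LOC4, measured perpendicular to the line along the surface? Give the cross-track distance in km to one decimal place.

203.7 km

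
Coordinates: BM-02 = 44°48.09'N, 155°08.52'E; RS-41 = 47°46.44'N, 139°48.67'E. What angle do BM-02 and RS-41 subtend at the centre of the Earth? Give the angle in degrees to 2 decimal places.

BM-02: φ = +44.80150°, λ = +155.14200°
RS-41: φ = +47.77400°, λ = +139.81117°
Δφ = 2.9725°,  Δλ = -15.3308°
a = sin²(Δφ/2) + cos φ₁ cos φ₂ sin²(Δλ/2) = 0.009157
c = 2·arcsin(√a) = 0.191680 rad = 10.9824°

10.98°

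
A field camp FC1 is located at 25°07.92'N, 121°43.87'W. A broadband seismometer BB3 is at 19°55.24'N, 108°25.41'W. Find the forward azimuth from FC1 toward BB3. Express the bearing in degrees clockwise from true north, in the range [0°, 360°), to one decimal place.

FC1: φ = +25.13200°, λ = -121.73117°
BB3: φ = +19.92067°, λ = -108.42350°
Δλ = 13.3077°
y = sin Δλ · cos φ₂ = 0.216407
x = cos φ₁ sin φ₂ − sin φ₁ cos φ₂ cos Δλ = -0.080108
θ = atan2(y, x) = 110.3131° → 110.3131° (mod 360°)

110.3°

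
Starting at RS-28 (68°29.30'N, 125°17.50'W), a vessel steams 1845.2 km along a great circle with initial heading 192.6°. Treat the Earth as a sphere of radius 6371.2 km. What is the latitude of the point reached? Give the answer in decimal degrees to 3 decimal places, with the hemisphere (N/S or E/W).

52.129°N

RS-28: φ = +68.48833°, λ = -125.29167°
δ = d/R = 1845.2/6371.2 = 0.289616 rad
φ₂ = arcsin(sin φ₁ cos δ + cos φ₁ sin δ cos θ)
   = arcsin(0.93034·0.95835 + 0.36669·0.28558·-0.97592) = 52.12934°
λ₂ = λ₁ + atan2(sin θ sin δ cos φ₁, cos δ − sin φ₁ sin φ₂) = -131.11622°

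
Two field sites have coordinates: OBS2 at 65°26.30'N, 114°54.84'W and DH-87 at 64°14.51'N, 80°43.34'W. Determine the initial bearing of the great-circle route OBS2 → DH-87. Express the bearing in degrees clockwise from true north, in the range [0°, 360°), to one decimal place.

OBS2: φ = +65.43833°, λ = -114.91400°
DH-87: φ = +64.24183°, λ = -80.72233°
Δλ = 34.1917°
y = sin Δλ · cos φ₂ = 0.244214
x = cos φ₁ sin φ₂ − sin φ₁ cos φ₂ cos Δλ = 0.047433
θ = atan2(y, x) = 79.0085° → 79.0085° (mod 360°)

79.0°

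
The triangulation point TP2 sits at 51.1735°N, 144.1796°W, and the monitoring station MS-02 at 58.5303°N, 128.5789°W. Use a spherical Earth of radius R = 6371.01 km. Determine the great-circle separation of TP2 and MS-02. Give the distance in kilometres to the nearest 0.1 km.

1285.6 km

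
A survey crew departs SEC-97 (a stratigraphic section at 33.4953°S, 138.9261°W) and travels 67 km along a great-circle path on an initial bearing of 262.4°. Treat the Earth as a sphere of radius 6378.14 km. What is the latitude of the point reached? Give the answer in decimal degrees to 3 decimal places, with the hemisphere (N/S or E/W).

33.573°S

δ = d/R = 67/6378.14 = 0.010505 rad
φ₂ = arcsin(sin φ₁ cos δ + cos φ₁ sin δ cos θ)
   = arcsin(-0.55187·0.99994 + 0.83393·0.01050·-0.13226) = -33.57284°
λ₂ = λ₁ + atan2(sin θ sin δ cos φ₁, cos δ − sin φ₁ sin φ₂) = -139.64213°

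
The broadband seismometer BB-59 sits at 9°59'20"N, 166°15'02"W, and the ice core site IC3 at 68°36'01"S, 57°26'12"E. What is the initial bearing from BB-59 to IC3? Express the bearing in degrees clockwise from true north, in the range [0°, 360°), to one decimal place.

BB-59: φ = +9.98889°, λ = -166.25056°
IC3: φ = -68.60028°, λ = +57.43667°
Δλ = -136.3128°
y = sin Δλ · cos φ₂ = -0.252025
x = cos φ₁ sin φ₂ − sin φ₁ cos φ₂ cos Δλ = -0.871178
θ = atan2(y, x) = -163.8653° → 196.1347° (mod 360°)

196.1°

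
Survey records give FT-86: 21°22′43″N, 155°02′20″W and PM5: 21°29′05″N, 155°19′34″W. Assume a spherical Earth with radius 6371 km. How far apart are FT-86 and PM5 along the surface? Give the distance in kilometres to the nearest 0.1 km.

FT-86: φ = +21.37861°, λ = -155.03889°
PM5: φ = +21.48472°, λ = -155.32611°
Δφ = 0.1061°,  Δλ = -0.2872°
a = sin²(Δφ/2) + cos φ₁ cos φ₂ sin²(Δλ/2) = 0.000006
c = 2·arcsin(√a) = 0.005020 rad = 0.2876°
d = R·c = 6371 × 0.005020 = 32.0 km

32.0 km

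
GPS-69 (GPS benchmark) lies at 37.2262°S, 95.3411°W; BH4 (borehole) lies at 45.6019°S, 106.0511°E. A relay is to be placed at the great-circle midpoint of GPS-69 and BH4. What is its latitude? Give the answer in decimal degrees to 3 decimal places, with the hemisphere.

Bx = cos φ₂ cos Δλ = -0.651438,  By = cos φ₂ sin Δλ = -0.255194
φₘ = atan2(sin φ₁ + sin φ₂, √((cos φ₁ + Bx)² + By²)) = -77.46264°
λₘ = λ₁ + atan2(By, cos φ₁ + Bx) = -155.76743°

77.463°S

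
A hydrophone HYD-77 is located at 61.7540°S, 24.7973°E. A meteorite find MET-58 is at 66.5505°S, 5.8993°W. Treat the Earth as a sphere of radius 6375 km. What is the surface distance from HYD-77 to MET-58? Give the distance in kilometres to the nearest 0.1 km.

Δφ = -4.7965°,  Δλ = -30.6966°
a = sin²(Δφ/2) + cos φ₁ cos φ₂ sin²(Δλ/2) = 0.014945
c = 2·arcsin(√a) = 0.245113 rad = 14.0440°
d = R·c = 6375 × 0.245113 = 1562.6 km

1562.6 km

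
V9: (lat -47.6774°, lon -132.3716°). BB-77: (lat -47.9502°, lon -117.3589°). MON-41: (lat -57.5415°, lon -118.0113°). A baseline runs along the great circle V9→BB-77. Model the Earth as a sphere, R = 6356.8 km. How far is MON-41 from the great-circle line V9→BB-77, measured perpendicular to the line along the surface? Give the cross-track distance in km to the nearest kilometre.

1059 km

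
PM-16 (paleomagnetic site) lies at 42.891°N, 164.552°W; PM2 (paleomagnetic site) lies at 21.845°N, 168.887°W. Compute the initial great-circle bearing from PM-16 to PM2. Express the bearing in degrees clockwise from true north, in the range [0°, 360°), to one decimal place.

191.1°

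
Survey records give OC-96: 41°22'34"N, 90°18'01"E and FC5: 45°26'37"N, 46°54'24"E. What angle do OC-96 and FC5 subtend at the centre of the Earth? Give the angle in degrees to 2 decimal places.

31.40°

OC-96: φ = +41.37611°, λ = +90.30028°
FC5: φ = +45.44361°, λ = +46.90667°
Δφ = 4.0675°,  Δλ = -43.3936°
a = sin²(Δφ/2) + cos φ₁ cos φ₂ sin²(Δλ/2) = 0.073216
c = 2·arcsin(√a) = 0.547999 rad = 31.3980°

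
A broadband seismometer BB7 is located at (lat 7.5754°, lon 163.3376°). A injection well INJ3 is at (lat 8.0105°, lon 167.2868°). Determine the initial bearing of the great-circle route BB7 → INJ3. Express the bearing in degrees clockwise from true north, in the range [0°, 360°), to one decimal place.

83.4°

Δλ = 3.9492°
y = sin Δλ · cos φ₂ = 0.068200
x = cos φ₁ sin φ₂ − sin φ₁ cos φ₂ cos Δλ = 0.007904
θ = atan2(y, x) = 83.3894° → 83.3894° (mod 360°)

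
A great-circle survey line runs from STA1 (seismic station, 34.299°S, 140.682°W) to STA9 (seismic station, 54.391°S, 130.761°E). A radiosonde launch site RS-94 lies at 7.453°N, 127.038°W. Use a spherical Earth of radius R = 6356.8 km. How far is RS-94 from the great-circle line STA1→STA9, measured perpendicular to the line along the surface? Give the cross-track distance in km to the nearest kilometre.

1626 km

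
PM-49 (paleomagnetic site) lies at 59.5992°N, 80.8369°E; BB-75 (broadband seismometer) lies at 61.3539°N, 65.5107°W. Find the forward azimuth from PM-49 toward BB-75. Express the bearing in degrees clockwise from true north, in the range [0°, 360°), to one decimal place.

Δλ = -146.3476°
y = sin Δλ · cos φ₂ = -0.265660
x = cos φ₁ sin φ₂ − sin φ₁ cos φ₂ cos Δλ = 0.788295
θ = atan2(y, x) = -18.6241° → 341.3759° (mod 360°)

341.4°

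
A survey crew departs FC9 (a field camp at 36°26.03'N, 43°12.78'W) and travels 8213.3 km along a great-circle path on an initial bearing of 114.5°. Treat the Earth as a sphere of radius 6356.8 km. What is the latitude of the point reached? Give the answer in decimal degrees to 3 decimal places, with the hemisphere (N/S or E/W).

9.053°S

FC9: φ = +36.43383°, λ = -43.21300°
δ = d/R = 8213.3/6356.8 = 1.292049 rad
φ₂ = arcsin(sin φ₁ cos δ + cos φ₁ sin δ cos θ)
   = arcsin(0.59389·0.27515 + 0.80454·0.96140·-0.41469) = -9.05311°
λ₂ = λ₁ + atan2(sin θ sin δ cos φ₁, cos δ − sin φ₁ sin φ₂) = 19.14615°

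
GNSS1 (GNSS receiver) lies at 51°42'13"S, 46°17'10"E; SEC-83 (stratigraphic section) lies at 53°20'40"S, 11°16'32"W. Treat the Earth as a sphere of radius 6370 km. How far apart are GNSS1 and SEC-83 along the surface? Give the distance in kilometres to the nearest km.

3791 km

GNSS1: φ = -51.70361°, λ = +46.28611°
SEC-83: φ = -53.34444°, λ = -11.27556°
Δφ = -1.6408°,  Δλ = -57.5617°
a = sin²(Δφ/2) + cos φ₁ cos φ₂ sin²(Δλ/2) = 0.085968
c = 2·arcsin(√a) = 0.595151 rad = 34.0996°
d = R·c = 6370 × 0.595151 = 3791.1 km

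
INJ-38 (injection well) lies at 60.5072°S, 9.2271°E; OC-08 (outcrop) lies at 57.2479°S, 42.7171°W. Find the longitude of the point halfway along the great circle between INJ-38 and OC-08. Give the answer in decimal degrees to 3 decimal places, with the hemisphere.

Bx = cos φ₂ cos Δλ = 0.333491,  By = cos φ₂ sin Δλ = -0.425993
φₘ = atan2(sin φ₁ + sin φ₂, √((cos φ₁ + Bx)² + By²)) = -61.50072°
λₘ = λ₁ + atan2(By, cos φ₁ + Bx) = -18.05994°

18.060°W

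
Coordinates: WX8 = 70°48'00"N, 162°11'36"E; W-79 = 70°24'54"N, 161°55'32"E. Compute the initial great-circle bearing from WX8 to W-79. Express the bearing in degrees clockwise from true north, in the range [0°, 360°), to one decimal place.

193.1°

WX8: φ = +70.80000°, λ = +162.19333°
W-79: φ = +70.41500°, λ = +161.92556°
Δλ = -0.2678°
y = sin Δλ · cos φ₂ = -0.001567
x = cos φ₁ sin φ₂ − sin φ₁ cos φ₂ cos Δλ = -0.006716
θ = atan2(y, x) = -166.8697° → 193.1303° (mod 360°)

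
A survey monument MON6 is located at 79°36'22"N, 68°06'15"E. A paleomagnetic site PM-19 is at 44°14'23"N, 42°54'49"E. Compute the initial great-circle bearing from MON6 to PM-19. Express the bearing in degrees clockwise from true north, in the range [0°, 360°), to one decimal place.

210.8°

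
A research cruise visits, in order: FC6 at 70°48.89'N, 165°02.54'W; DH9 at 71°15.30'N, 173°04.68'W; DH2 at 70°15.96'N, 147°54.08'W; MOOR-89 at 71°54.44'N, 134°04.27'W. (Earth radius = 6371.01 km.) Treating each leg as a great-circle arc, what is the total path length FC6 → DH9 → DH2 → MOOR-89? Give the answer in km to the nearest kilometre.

1746 km

FC6: φ = +70.81483°, λ = -165.04233°
DH9: φ = +71.25500°, λ = -173.07800°
DH2: φ = +70.26600°, λ = -147.90133°
MOOR-89: φ = +71.90733°, λ = -134.07117°
FC6→DH9: c = 0.046187 rad, d = 294.26 km
DH9→DH2: c = 0.144744 rad, d = 922.17 km
DH2→MOOR-89: c = 0.083094 rad, d = 529.39 km
Total = 294.26 + 922.17 + 529.39 = 1745.82 km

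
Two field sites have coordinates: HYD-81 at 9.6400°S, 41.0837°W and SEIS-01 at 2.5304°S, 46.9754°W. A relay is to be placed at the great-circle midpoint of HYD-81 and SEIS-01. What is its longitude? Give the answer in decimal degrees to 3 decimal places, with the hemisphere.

Bx = cos φ₂ cos Δλ = 0.993748,  By = cos φ₂ sin Δλ = -0.102548
φₘ = atan2(sin φ₁ + sin φ₂, √((cos φ₁ + Bx)² + By²)) = -6.09319°
λₘ = λ₁ + atan2(By, cos φ₁ + Bx) = -44.04908°

44.049°W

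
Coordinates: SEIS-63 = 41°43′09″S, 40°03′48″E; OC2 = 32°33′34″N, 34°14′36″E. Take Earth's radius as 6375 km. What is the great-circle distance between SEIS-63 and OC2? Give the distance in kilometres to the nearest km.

SEIS-63: φ = -41.71917°, λ = +40.06333°
OC2: φ = +32.55944°, λ = +34.24333°
Δφ = 74.2786°,  Δλ = -5.8200°
a = sin²(Δφ/2) + cos φ₁ cos φ₂ sin²(Δλ/2) = 0.366141
c = 2·arcsin(√a) = 1.299774 rad = 74.4715°
d = R·c = 6375 × 1.299774 = 8286.1 km

8286 km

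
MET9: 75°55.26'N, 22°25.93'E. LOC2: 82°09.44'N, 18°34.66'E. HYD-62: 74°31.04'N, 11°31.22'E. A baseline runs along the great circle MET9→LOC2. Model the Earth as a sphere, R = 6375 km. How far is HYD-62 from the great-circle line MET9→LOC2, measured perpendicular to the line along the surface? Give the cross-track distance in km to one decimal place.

331.8 km

MET9: φ = +75.92100°, λ = +22.43217°
LOC2: φ = +82.15733°, λ = +18.57767°
HYD-62: φ = +74.51733°, λ = +11.52033°
δ₁₃ = central angle MET9→HYD-62 = 0.054305 rad  (haversine)
θ₁₃ = bearing MET9→HYD-62 = 248.589°,  θ₁₂ = bearing MET9→LOC2 = 355.187°
dₓₜ = R·arcsin(sin δ₁₃ · sin(θ₁₃ − θ₁₂)) = 6375·arcsin(0.05428·sin(-106.597°)) = -331.758 km
|dₓₜ| = 331.758 km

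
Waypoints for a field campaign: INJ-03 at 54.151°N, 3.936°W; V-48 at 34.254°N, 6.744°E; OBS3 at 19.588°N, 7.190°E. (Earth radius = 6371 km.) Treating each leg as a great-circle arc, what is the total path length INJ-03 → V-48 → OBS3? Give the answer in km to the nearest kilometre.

INJ-03→V-48: c = 0.371123 rad, d = 2364.42 km
V-48→OBS3: c = 0.256063 rad, d = 1631.38 km
Total = 2364.42 + 1631.38 = 3995.80 km

3996 km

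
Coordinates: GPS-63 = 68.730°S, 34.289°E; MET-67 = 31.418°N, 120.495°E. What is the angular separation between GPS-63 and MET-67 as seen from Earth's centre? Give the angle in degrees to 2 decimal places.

Δφ = 100.1480°,  Δλ = 86.2060°
a = sin²(Δφ/2) + cos φ₁ cos φ₂ sin²(Δλ/2) = 0.732642
c = 2·arcsin(√a) = 2.054752 rad = 117.7286°

117.73°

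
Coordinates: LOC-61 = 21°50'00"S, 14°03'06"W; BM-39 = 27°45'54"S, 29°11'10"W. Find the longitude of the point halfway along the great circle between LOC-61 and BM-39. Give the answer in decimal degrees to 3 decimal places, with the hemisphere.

21.437°W

LOC-61: φ = -21.83333°, λ = -14.05167°
BM-39: φ = -27.76500°, λ = -29.18611°
Bx = cos φ₂ cos Δλ = 0.854175,  By = cos φ₂ sin Δλ = -0.231025
φₘ = atan2(sin φ₁ + sin φ₂, √((cos φ₁ + Bx)² + By²)) = -24.99042°
λₘ = λ₁ + atan2(By, cos φ₁ + Bx) = -21.43668°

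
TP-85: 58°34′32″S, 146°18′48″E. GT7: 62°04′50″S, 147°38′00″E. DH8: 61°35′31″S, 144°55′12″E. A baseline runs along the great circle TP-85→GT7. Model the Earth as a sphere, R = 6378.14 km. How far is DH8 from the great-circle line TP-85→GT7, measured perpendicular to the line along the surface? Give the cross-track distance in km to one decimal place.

131.0 km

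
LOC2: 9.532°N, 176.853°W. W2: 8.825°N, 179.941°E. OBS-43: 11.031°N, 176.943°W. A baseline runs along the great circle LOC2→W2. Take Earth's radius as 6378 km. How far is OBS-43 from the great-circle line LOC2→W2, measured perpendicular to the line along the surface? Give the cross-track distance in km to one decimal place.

165.1 km

δ₁₃ = central angle LOC2→OBS-43 = 0.026208 rad  (haversine)
θ₁₃ = bearing LOC2→OBS-43 = 356.627°,  θ₁₂ = bearing LOC2→W2 = 257.667°
dₓₜ = R·arcsin(sin δ₁₃ · sin(θ₁₃ − θ₁₂)) = 6378·arcsin(0.02621·sin(98.960°)) = 165.115 km
|dₓₜ| = 165.115 km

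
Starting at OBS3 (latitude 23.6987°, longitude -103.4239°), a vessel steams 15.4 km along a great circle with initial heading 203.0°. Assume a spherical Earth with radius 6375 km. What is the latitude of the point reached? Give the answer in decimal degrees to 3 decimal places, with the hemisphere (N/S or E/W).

23.571°N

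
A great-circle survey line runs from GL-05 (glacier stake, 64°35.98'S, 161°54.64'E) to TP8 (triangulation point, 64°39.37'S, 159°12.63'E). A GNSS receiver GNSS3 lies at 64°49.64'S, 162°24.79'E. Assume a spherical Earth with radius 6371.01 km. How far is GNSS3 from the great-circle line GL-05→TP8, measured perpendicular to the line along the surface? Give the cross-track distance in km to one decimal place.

GL-05: φ = -64.59967°, λ = +161.91067°
TP8: φ = -64.65617°, λ = +159.21050°
GNSS3: φ = -64.82733°, λ = +162.41317°
δ₁₃ = central angle GL-05→GNSS3 = 0.005461 rad  (haversine)
θ₁₃ = bearing GL-05→GNSS3 = 136.914°,  θ₁₂ = bearing GL-05→TP8 = 265.985°
dₓₜ = R·arcsin(sin δ₁₃ · sin(θ₁₃ − θ₁₂)) = 6371.01·arcsin(0.00546·sin(-129.071°)) = -27.011 km
|dₓₜ| = 27.011 km

27.0 km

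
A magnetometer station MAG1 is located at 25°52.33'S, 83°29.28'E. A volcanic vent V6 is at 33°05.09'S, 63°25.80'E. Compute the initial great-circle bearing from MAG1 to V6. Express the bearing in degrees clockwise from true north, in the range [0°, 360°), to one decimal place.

MAG1: φ = -25.87217°, λ = +83.48800°
V6: φ = -33.08483°, λ = +63.43000°
Δλ = -20.0580°
y = sin Δλ · cos φ₂ = -0.287363
x = cos φ₁ sin φ₂ − sin φ₁ cos φ₂ cos Δλ = -0.147729
θ = atan2(y, x) = -117.2069° → 242.7931° (mod 360°)

242.8°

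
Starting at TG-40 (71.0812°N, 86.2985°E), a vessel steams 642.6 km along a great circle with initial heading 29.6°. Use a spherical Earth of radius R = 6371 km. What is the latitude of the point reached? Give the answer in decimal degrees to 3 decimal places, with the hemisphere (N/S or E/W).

δ = d/R = 642.6/6371 = 0.100863 rad
φ₂ = arcsin(sin φ₁ cos δ + cos φ₁ sin δ cos θ)
   = arcsin(0.94598·0.99492 + 0.32423·0.10069·0.86949) = 75.82629°
λ₂ = λ₁ + atan2(sin θ sin δ cos φ₁, cos δ − sin φ₁ sin φ₂) = 98.01790°

75.826°N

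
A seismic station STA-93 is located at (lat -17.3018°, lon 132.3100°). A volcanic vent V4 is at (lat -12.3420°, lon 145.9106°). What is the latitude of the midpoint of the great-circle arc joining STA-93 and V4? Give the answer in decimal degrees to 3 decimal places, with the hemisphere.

Bx = cos φ₂ cos Δλ = 0.949496,  By = cos φ₂ sin Δλ = 0.229718
φₘ = atan2(sin φ₁ + sin φ₂, √((cos φ₁ + Bx)² + By²)) = -14.92223°
λₘ = λ₁ + atan2(By, cos φ₁ + Bx) = 139.18860°

14.922°S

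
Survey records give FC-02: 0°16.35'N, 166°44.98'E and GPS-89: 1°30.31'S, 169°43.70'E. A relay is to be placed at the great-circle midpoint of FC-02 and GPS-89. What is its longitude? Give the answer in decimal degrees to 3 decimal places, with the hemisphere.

168.239°E

FC-02: φ = +0.27250°, λ = +166.74967°
GPS-89: φ = -1.50517°, λ = +169.72833°
Bx = cos φ₂ cos Δλ = 0.998304,  By = cos φ₂ sin Δλ = 0.051946
φₘ = atan2(sin φ₁ + sin φ₂, √((cos φ₁ + Bx)² + By²)) = -0.61654°
λₘ = λ₁ + atan2(By, cos φ₁ + Bx) = 168.23875°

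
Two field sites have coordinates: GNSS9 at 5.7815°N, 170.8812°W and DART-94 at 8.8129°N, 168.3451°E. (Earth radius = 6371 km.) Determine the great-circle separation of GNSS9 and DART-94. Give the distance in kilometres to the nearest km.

Δφ = 3.0314°,  Δλ = -20.7737°
a = sin²(Δφ/2) + cos φ₁ cos φ₂ sin²(Δλ/2) = 0.032658
c = 2·arcsin(√a) = 0.363428 rad = 20.8229°
d = R·c = 6371 × 0.363428 = 2315.4 km

2315 km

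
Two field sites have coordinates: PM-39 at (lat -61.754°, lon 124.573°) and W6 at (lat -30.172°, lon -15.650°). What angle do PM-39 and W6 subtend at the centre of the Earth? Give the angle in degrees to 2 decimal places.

82.63°

Δφ = 31.5820°,  Δλ = -140.2230°
a = sin²(Δφ/2) + cos φ₁ cos φ₂ sin²(Δλ/2) = 0.435846
c = 2·arcsin(√a) = 1.442133 rad = 82.6281°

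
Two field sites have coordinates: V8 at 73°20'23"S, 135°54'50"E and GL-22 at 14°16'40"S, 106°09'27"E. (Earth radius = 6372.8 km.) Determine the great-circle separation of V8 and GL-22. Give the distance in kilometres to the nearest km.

V8: φ = -73.33972°, λ = +135.91389°
GL-22: φ = -14.27778°, λ = +106.15750°
Δφ = 59.0619°,  Δλ = -29.7564°
a = sin²(Δφ/2) + cos φ₁ cos φ₂ sin²(Δλ/2) = 0.261262
c = 2·arcsin(√a) = 1.073017 rad = 61.4793°
d = R·c = 6372.8 × 1.073017 = 6838.1 km

6838 km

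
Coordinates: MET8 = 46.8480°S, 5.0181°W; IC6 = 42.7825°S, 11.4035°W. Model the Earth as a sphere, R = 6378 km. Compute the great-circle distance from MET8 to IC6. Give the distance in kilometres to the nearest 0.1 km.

677.1 km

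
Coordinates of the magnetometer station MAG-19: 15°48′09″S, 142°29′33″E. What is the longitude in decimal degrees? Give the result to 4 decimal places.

142.4925°E

142° + 29′/60 + 33″/3600 = 142 + 0.48333 + 0.00917 = 142.4925°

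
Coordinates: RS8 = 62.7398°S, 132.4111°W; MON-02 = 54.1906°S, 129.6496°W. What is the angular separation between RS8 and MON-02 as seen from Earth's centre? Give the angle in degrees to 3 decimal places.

Δφ = 8.5492°,  Δλ = 2.7615°
a = sin²(Δφ/2) + cos φ₁ cos φ₂ sin²(Δλ/2) = 0.005711
c = 2·arcsin(√a) = 0.151291 rad = 8.6683°

8.668°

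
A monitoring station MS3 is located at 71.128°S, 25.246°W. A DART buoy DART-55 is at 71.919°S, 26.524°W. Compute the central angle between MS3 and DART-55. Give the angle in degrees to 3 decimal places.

0.889°

Δφ = -0.7910°,  Δλ = -1.2780°
a = sin²(Δφ/2) + cos φ₁ cos φ₂ sin²(Δλ/2) = 0.000060
c = 2·arcsin(√a) = 0.015509 rad = 0.8886°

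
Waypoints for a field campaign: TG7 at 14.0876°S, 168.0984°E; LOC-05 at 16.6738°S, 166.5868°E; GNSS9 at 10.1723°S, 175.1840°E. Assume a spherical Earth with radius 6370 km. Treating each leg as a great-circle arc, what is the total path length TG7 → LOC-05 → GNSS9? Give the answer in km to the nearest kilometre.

1507 km

TG7→LOC-05: c = 0.051811 rad, d = 330.03 km
LOC-05→GNSS9: c = 0.184793 rad, d = 1177.13 km
Total = 330.03 + 1177.13 = 1507.17 km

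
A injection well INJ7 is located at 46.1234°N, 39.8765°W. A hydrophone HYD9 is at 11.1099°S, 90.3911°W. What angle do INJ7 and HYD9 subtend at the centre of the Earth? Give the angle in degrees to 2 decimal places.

Δφ = -57.2333°,  Δλ = -50.5146°
a = sin²(Δφ/2) + cos φ₁ cos φ₂ sin²(Δλ/2) = 0.353212
c = 2·arcsin(√a) = 1.272831 rad = 72.9278°

72.93°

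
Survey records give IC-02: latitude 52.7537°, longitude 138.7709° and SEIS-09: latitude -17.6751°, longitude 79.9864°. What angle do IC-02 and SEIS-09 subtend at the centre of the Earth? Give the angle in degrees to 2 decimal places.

Δφ = -70.4288°,  Δλ = -58.7845°
a = sin²(Δφ/2) + cos φ₁ cos φ₂ sin²(Δλ/2) = 0.471414
c = 2·arcsin(√a) = 1.513594 rad = 86.7225°

86.72°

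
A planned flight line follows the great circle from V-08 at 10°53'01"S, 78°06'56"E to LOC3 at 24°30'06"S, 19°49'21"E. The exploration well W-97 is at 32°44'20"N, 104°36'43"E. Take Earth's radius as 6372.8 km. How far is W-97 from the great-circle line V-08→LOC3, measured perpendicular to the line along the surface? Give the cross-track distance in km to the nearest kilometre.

V-08: φ = -10.88361°, λ = +78.11556°
LOC3: φ = -24.50167°, λ = +19.82250°
W-97: φ = +32.73889°, λ = +104.61194°
δ₁₃ = central angle V-08→W-97 = 0.880016 rad  (haversine)
θ₁₃ = bearing V-08→W-97 = 29.136°,  θ₁₂ = bearing V-08→LOC3 = 247.734°
dₓₜ = R·arcsin(sin δ₁₃ · sin(θ₁₃ − θ₁₂)) = 6372.8·arcsin(0.77075·sin(-218.598°)) = 3196.608 km
|dₓₜ| = 3196.608 km

3197 km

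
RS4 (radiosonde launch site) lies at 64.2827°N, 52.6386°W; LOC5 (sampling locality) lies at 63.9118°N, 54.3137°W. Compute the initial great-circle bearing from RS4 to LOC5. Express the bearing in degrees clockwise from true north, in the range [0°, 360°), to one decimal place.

243.9°

Δλ = -1.6751°
y = sin Δλ · cos φ₂ = -0.012855
x = cos φ₁ sin φ₂ − sin φ₁ cos φ₂ cos Δλ = -0.006304
θ = atan2(y, x) = -116.1236° → 243.8764° (mod 360°)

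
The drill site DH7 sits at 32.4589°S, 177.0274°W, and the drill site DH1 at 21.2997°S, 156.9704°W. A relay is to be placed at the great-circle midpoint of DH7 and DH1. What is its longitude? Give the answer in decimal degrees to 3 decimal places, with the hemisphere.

Bx = cos φ₂ cos Δλ = 0.875188,  By = cos φ₂ sin Δλ = 0.319529
φₘ = atan2(sin φ₁ + sin φ₂, √((cos φ₁ + Bx)² + By²)) = -27.23577°
λₘ = λ₁ + atan2(By, cos φ₁ + Bx) = -166.49719°

166.497°W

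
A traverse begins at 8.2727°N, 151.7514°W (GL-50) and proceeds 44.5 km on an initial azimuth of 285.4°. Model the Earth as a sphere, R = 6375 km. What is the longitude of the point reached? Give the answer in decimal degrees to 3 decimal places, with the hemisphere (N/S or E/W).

152.141°W

δ = d/R = 44.5/6375 = 0.006980 rad
φ₂ = arcsin(sin φ₁ cos δ + cos φ₁ sin δ cos θ)
   = arcsin(0.14388·0.99998 + 0.98959·0.00698·0.26556) = 8.37872°
λ₂ = λ₁ + atan2(sin θ sin δ cos φ₁, cos δ − sin φ₁ sin φ₂) = -152.14115°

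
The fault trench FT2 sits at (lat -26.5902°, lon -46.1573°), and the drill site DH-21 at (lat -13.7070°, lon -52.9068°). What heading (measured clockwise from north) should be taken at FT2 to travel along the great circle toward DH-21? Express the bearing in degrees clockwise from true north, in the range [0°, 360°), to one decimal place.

Δλ = -6.7495°
y = sin Δλ · cos φ₂ = -0.114182
x = cos φ₁ sin φ₂ − sin φ₁ cos φ₂ cos Δλ = 0.219950
θ = atan2(y, x) = -27.4349° → 332.5651° (mod 360°)

332.6°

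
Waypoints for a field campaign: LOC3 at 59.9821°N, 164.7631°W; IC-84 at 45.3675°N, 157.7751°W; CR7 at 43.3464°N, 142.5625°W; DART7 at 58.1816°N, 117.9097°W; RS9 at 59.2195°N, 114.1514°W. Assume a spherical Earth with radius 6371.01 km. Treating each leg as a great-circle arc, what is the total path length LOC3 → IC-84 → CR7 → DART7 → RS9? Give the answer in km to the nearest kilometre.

5532 km

LOC3→IC-84: c = 0.265223 rad, d = 1689.74 km
IC-84→CR7: c = 0.192782 rad, d = 1228.22 km
CR7→DART7: c = 0.371678 rad, d = 2367.96 km
DART7→RS9: c = 0.038585 rad, d = 245.83 km
Total = 1689.74 + 1228.22 + 2367.96 + 245.83 = 5531.75 km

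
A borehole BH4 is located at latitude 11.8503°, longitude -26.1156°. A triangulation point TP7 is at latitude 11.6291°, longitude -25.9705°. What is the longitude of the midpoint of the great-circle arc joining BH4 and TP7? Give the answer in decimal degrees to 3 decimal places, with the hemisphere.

Bx = cos φ₂ cos Δλ = 0.979470,  By = cos φ₂ sin Δλ = 0.002480
φₘ = atan2(sin φ₁ + sin φ₂, √((cos φ₁ + Bx)² + By²)) = 11.73971°
λₘ = λ₁ + atan2(By, cos φ₁ + Bx) = -26.04302°

26.043°W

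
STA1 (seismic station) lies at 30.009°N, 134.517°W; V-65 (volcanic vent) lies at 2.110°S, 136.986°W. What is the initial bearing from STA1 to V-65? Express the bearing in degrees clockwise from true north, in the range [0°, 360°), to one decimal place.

184.6°

Δλ = -2.4690°
y = sin Δλ · cos φ₂ = -0.043050
x = cos φ₁ sin φ₂ − sin φ₁ cos φ₂ cos Δλ = -0.531215
θ = atan2(y, x) = -175.3669° → 184.6331° (mod 360°)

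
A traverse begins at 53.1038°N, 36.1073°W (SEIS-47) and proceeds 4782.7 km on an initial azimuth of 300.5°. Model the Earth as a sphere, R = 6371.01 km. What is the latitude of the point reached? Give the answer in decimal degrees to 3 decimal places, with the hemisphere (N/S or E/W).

δ = d/R = 4782.7/6371.01 = 0.750697 rad
φ₂ = arcsin(sin φ₁ cos δ + cos φ₁ sin δ cos θ)
   = arcsin(0.79972·0.73121 + 0.60037·0.68215·0.50754) = 52.43163°
λ₂ = λ₁ + atan2(sin θ sin δ cos φ₁, cos δ − sin φ₁ sin φ₂) = -110.68713°

52.432°N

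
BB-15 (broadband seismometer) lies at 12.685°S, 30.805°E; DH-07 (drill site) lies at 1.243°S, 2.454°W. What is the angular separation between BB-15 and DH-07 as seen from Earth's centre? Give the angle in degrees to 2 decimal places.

34.88°

Δφ = 11.4420°,  Δλ = -33.2590°
a = sin²(Δφ/2) + cos φ₁ cos φ₂ sin²(Δλ/2) = 0.089819
c = 2·arcsin(√a) = 0.608753 rad = 34.8790°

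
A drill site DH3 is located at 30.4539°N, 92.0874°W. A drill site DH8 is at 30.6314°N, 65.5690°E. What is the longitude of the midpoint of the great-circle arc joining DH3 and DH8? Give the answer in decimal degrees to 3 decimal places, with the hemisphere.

Bx = cos φ₂ cos Δλ = -0.795860,  By = cos φ₂ sin Δλ = 0.327114
φₘ = atan2(sin φ₁ + sin φ₂, √((cos φ₁ + Bx)² + By²)) = 71.82142°
λₘ = λ₁ + atan2(By, cos φ₁ + Bx) = -13.52435°

13.524°W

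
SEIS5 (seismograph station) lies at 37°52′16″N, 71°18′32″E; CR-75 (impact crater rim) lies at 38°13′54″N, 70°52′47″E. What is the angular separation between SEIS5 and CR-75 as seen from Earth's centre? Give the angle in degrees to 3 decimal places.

SEIS5: φ = +37.87111°, λ = +71.30889°
CR-75: φ = +38.23167°, λ = +70.87972°
Δφ = 0.3606°,  Δλ = -0.4292°
a = sin²(Δφ/2) + cos φ₁ cos φ₂ sin²(Δλ/2) = 0.000019
c = 2·arcsin(√a) = 0.008625 rad = 0.4942°

0.494°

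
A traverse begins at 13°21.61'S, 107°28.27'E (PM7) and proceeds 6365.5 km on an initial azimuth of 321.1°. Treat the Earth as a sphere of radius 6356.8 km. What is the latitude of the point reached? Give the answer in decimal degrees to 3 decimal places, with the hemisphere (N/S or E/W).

PM7: φ = -13.36017°, λ = +107.47117°
δ = d/R = 6365.5/6356.8 = 1.001369 rad
φ₂ = arcsin(sin φ₁ cos δ + cos φ₁ sin δ cos θ)
   = arcsin(-0.23107·0.53915 + 0.97294·0.84221·0.77824) = 30.87209°
λ₂ = λ₁ + atan2(sin θ sin δ cos φ₁, cos δ − sin φ₁ sin φ₂) = 69.43345°

30.872°N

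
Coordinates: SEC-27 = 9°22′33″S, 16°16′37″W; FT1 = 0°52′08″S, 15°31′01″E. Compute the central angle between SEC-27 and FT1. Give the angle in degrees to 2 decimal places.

32.76°

SEC-27: φ = -9.37583°, λ = -16.27694°
FT1: φ = -0.86889°, λ = +15.51694°
Δφ = 8.5069°,  Δλ = 31.7939°
a = sin²(Δφ/2) + cos φ₁ cos φ₂ sin²(Δλ/2) = 0.079516
c = 2·arcsin(√a) = 0.571726 rad = 32.7575°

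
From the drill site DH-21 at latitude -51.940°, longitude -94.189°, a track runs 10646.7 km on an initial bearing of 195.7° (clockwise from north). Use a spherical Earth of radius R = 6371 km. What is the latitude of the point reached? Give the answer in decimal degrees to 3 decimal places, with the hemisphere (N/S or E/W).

30.773°S

δ = d/R = 10646.7/6371 = 1.671119 rad
φ₂ = arcsin(sin φ₁ cos δ + cos φ₁ sin δ cos θ)
   = arcsin(-0.78737·-0.10015 + 0.61649·0.99497·-0.96269) = -30.77339°
λ₂ = λ₁ + atan2(sin θ sin δ cos φ₁, cos δ − sin φ₁ sin φ₂) = 104.07295°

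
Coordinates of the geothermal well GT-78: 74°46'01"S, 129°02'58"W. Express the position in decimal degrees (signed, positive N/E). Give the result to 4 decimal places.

-74.7669°, -129.0494°

lat: 74.7669° S → -74.7669°
lon: 129.0494° W → -129.0494°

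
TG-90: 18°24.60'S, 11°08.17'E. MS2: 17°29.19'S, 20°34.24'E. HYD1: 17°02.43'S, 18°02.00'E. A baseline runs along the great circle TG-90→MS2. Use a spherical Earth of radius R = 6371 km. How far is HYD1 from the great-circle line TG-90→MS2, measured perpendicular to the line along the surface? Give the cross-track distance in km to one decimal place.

TG-90: φ = -18.41000°, λ = +11.13617°
MS2: φ = -17.48650°, λ = +20.57067°
HYD1: φ = -17.04050°, λ = +18.03333°
δ₁₃ = central angle TG-90→HYD1 = 0.117119 rad  (haversine)
θ₁₃ = bearing TG-90→HYD1 = 79.290°,  θ₁₂ = bearing TG-90→MS2 = 85.595°
dₓₜ = R·arcsin(sin δ₁₃ · sin(θ₁₃ − θ₁₂)) = 6371·arcsin(0.11685·sin(-6.305°)) = -81.760 km
|dₓₜ| = 81.760 km

81.8 km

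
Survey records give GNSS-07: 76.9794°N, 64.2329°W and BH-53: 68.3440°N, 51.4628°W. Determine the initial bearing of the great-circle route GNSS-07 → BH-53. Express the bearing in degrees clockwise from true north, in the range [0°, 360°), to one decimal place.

Δλ = 12.7701°
y = sin Δλ · cos φ₂ = 0.081571
x = cos φ₁ sin φ₂ − sin φ₁ cos φ₂ cos Δλ = -0.141253
θ = atan2(y, x) = 149.9943° → 149.9943° (mod 360°)

150.0°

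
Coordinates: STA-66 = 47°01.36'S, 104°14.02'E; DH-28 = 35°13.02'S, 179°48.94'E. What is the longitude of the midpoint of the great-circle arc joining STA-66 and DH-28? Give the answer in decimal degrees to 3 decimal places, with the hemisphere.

STA-66: φ = -47.02267°, λ = +104.23367°
DH-28: φ = -35.21700°, λ = +179.81567°
Bx = cos φ₂ cos Δλ = 0.203422,  By = cos φ₂ sin Δλ = 0.791243
φₘ = atan2(sin φ₁ + sin φ₂, √((cos φ₁ + Bx)² + By²)) = -47.77740°
λₘ = λ₁ + atan2(By, cos φ₁ + Bx) = 146.02809°

146.028°E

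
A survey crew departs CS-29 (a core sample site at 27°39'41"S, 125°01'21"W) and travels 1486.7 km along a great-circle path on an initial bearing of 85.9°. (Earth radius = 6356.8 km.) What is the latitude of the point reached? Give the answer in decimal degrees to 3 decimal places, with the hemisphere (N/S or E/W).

25.908°S

CS-29: φ = -27.66139°, λ = -125.02250°
δ = d/R = 1486.7/6356.8 = 0.233876 rad
φ₂ = arcsin(sin φ₁ cos δ + cos φ₁ sin δ cos θ)
   = arcsin(-0.46425·0.97278 + 0.88571·0.23175·0.07150) = -25.90821°
λ₂ = λ₁ + atan2(sin θ sin δ cos φ₁, cos δ − sin φ₁ sin φ₂) = -110.13130°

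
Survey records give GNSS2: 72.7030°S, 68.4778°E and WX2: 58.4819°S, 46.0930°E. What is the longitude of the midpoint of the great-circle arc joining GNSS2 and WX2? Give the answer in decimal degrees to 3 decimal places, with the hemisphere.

Bx = cos φ₂ cos Δλ = 0.483376,  By = cos φ₂ sin Δλ = -0.199083
φₘ = atan2(sin φ₁ + sin φ₂, √((cos φ₁ + Bx)² + By²)) = -65.97237°
λₘ = λ₁ + atan2(By, cos φ₁ + Bx) = 54.17194°

54.172°E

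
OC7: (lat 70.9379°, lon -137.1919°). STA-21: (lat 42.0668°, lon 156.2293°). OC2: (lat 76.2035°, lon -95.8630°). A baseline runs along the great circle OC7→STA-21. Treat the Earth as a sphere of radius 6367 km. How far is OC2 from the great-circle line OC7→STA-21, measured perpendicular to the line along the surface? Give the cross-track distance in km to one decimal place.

852.6 km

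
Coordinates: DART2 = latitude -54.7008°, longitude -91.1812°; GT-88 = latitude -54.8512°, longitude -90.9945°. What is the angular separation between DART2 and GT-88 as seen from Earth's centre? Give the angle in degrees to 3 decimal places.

0.185°

Δφ = -0.1504°,  Δλ = 0.1867°
a = sin²(Δφ/2) + cos φ₁ cos φ₂ sin²(Δλ/2) = 0.000003
c = 2·arcsin(√a) = 0.003228 rad = 0.1850°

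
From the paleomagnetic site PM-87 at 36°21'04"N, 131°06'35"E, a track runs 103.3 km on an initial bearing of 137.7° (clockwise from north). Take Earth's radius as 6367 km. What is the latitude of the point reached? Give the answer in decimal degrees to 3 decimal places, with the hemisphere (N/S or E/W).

35.661°N

PM-87: φ = +36.35111°, λ = +131.10972°
δ = d/R = 103.3/6367 = 0.016224 rad
φ₂ = arcsin(sin φ₁ cos δ + cos φ₁ sin δ cos θ)
   = arcsin(0.59273·0.99987 + 0.80540·0.01622·-0.73963) = 35.66108°
λ₂ = λ₁ + atan2(sin θ sin δ cos φ₁, cos δ − sin φ₁ sin φ₂) = 131.87973°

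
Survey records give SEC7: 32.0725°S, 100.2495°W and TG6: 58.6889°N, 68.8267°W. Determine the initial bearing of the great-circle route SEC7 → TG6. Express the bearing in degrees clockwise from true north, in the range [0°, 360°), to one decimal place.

15.8°

Δλ = 31.4228°
y = sin Δλ · cos φ₂ = 0.270937
x = cos φ₁ sin φ₂ − sin φ₁ cos φ₂ cos Δλ = 0.959442
θ = atan2(y, x) = 15.7692° → 15.7692° (mod 360°)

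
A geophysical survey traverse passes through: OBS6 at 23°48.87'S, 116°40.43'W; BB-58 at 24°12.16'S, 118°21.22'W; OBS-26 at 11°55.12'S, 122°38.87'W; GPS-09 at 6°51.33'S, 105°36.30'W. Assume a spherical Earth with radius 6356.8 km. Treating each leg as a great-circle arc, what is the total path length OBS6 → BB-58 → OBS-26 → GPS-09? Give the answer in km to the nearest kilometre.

OBS6: φ = -23.81450°, λ = -116.67383°
BB-58: φ = -24.20267°, λ = -118.35367°
OBS-26: φ = -11.91867°, λ = -122.64783°
GPS-09: φ = -6.85550°, λ = -105.60500°
OBS6→BB-58: c = 0.027625 rad, d = 175.61 km
BB-58→OBS-26: c = 0.225870 rad, d = 1435.81 km
OBS-26→GPS-09: c = 0.306359 rad, d = 1947.47 km
Total = 175.61 + 1435.81 + 1947.47 = 3558.88 km

3559 km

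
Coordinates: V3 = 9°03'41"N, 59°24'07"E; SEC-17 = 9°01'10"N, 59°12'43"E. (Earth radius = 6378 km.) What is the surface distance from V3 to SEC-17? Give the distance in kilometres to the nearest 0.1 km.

V3: φ = +9.06139°, λ = +59.40194°
SEC-17: φ = +9.01944°, λ = +59.21194°
Δφ = -0.0419°,  Δλ = -0.1900°
a = sin²(Δφ/2) + cos φ₁ cos φ₂ sin²(Δλ/2) = 0.000003
c = 2·arcsin(√a) = 0.003356 rad = 0.1923°
d = R·c = 6378 × 0.003356 = 21.4 km

21.4 km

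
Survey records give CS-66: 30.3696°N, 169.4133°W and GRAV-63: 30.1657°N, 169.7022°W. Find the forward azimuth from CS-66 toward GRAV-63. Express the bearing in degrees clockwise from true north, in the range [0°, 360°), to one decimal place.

Δλ = -0.2889°
y = sin Δλ · cos φ₂ = -0.004359
x = cos φ₁ sin φ₂ − sin φ₁ cos φ₂ cos Δλ = -0.003553
θ = atan2(y, x) = -129.1821° → 230.8179° (mod 360°)

230.8°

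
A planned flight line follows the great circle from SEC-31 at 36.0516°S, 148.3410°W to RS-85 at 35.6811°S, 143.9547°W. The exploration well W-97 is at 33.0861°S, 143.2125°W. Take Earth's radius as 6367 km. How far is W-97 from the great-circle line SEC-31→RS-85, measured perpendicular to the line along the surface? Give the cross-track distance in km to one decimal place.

277.1 km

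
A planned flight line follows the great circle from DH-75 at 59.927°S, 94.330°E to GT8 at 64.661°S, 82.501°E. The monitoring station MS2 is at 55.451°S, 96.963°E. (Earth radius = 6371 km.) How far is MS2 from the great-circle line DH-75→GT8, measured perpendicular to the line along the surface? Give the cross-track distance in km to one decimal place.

δ₁₃ = central angle DH-75→MS2 = 0.081875 rad  (haversine)
θ₁₃ = bearing DH-75→MS2 = 18.575°,  θ₁₂ = bearing DH-75→GT8 = 224.143°
dₓₜ = R·arcsin(sin δ₁₃ · sin(θ₁₃ − θ₁₂)) = 6371·arcsin(0.08178·sin(-205.568°)) = 224.920 km
|dₓₜ| = 224.920 km

224.9 km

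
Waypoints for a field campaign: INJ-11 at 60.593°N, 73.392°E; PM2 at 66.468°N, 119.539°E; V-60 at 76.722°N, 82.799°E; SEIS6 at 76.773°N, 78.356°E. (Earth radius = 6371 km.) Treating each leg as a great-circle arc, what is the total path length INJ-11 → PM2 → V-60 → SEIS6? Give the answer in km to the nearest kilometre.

INJ-11→PM2: c = 0.363872 rad, d = 2318.23 km
PM2→V-60: c = 0.262236 rad, d = 1670.71 km
V-60→SEIS6: c = 0.017795 rad, d = 113.37 km
Total = 2318.23 + 1670.71 + 113.37 = 4102.31 km

4102 km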